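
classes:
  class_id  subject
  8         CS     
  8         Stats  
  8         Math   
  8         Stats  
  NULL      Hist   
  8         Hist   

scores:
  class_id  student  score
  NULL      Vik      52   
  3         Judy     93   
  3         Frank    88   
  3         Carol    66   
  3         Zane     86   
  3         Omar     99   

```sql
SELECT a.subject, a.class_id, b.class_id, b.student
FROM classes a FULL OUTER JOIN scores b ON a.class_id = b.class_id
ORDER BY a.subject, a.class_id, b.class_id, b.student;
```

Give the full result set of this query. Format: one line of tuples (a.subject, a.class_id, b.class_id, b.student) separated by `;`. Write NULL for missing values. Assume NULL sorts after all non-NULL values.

FULL OUTER JOIN keeps every row from both sides; unmatched rows get NULL for the other side's columns.
Matching on a.class_id = b.class_id. A NULL in a compared column never satisfies the condition.
- a row (class_id=8): no match → kept, b columns NULL.
- a row (class_id=8): no match → kept, b columns NULL.
- a row (class_id=8): no match → kept, b columns NULL.
- a row (class_id=8): no match → kept, b columns NULL.
- a row (class_id=NULL): no match → kept, b columns NULL.
- a row (class_id=8): no match → kept, b columns NULL.
- plus 6 unmatched b row(s), each kept with NULL a columns.

(CS, 8, NULL, NULL); (Hist, 8, NULL, NULL); (Hist, NULL, NULL, NULL); (Math, 8, NULL, NULL); (Stats, 8, NULL, NULL); (Stats, 8, NULL, NULL); (NULL, NULL, 3, Carol); (NULL, NULL, 3, Frank); (NULL, NULL, 3, Judy); (NULL, NULL, 3, Omar); (NULL, NULL, 3, Zane); (NULL, NULL, NULL, Vik)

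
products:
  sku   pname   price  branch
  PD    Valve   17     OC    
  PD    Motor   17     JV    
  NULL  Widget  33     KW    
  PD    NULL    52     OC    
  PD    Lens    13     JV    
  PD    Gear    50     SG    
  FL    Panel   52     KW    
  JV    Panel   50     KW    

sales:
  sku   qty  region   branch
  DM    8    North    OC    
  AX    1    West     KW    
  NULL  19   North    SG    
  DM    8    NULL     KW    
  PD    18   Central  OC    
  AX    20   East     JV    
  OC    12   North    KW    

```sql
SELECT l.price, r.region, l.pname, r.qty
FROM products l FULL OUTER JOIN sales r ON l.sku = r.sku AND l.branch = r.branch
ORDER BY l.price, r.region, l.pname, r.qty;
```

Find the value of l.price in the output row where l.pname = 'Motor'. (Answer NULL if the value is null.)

FULL OUTER JOIN keeps every row from both sides; unmatched rows get NULL for the other side's columns.
Matching on l.sku = r.sku AND l.branch = r.branch. A NULL in a compared column never satisfies the condition.
Matched pairs: 2; unmatched l rows kept: 6; unmatched r rows kept: 6.

17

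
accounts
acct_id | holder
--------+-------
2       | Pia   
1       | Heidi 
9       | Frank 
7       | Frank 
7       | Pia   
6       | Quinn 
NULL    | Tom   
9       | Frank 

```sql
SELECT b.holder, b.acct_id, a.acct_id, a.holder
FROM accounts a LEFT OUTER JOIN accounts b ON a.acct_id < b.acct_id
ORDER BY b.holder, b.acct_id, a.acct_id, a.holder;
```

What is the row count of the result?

LEFT JOIN keeps every row from `accounts a`; unmatched rows get NULL for `accounts b`'s columns.
Matching on a.acct_id < b.acct_id. A NULL in a compared column never satisfies the condition.
- acct_id=2: 5 matching b row(s), so 5 row(s) emitted.
- acct_id=1: 6 matching b row(s), so 6 row(s) emitted.
- acct_id=9: no b row matches, row kept with b columns NULL.
- acct_id=7: 2 matching b row(s), so 2 row(s) emitted.
- acct_id=7: 2 matching b row(s), so 2 row(s) emitted.
- acct_id=6: 4 matching b row(s), so 4 row(s) emitted.
- acct_id=NULL: no b row matches, row kept with b columns NULL.
- acct_id=9: no b row matches, row kept with b columns NULL.
Total: 19 matched + 3 padded = 22 rows.

22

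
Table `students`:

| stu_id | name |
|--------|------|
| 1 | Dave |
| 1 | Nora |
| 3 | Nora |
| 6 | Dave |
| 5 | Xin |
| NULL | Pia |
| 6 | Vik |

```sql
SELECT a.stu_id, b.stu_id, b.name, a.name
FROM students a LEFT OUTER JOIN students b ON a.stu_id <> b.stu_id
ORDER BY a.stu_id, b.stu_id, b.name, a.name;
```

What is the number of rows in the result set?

27

LEFT JOIN keeps every row from `students a`; unmatched rows get NULL for `students b`'s columns.
Matching on a.stu_id <> b.stu_id. A NULL in a compared column never satisfies the condition.
Matched pairs: 26; unmatched a rows kept: 1.
Total: 26 matched + 1 padded = 27 rows.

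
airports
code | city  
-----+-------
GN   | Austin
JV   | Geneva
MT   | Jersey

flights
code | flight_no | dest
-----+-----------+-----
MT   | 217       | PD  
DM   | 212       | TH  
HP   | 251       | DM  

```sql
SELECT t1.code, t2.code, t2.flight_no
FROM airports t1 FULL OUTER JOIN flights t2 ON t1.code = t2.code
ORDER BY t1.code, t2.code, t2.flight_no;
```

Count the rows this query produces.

FULL OUTER JOIN keeps every row from both sides; unmatched rows get NULL for the other side's columns.
Matching on t1.code = t2.code.
- t1 (code=GN) has no partner → padded with NULL.
- t1 (code=JV) has no partner → padded with NULL.
- t1 (code=MT) pairs with 1 row(s) of t2.
- 2 row(s) from t2 found no t1 partner → padded with NULL.
Total: 1 matched + 4 padded = 5 rows.

5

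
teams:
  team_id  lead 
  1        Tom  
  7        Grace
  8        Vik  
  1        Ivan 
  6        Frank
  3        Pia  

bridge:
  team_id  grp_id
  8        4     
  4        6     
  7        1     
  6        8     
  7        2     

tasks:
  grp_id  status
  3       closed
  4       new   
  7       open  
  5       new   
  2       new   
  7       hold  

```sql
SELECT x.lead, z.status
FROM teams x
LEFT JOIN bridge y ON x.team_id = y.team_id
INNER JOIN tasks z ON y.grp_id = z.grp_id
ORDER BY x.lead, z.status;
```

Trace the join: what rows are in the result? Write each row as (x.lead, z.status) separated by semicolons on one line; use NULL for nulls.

(Grace, new); (Vik, new)

Evaluate left to right. First `teams x LEFT JOIN bridge y` on team_id: 7 row(s).
Then INNER JOIN `tasks z` on grp_id: keep only rows whose y.grp_id appears in z.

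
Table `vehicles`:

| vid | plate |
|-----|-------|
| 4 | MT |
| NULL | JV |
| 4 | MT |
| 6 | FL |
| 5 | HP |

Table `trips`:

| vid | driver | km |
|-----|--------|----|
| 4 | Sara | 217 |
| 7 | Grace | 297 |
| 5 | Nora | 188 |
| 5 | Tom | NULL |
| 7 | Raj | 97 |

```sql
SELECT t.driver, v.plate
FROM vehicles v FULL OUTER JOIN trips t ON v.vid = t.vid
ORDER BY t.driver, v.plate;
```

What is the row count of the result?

8

FULL OUTER JOIN keeps every row from both sides; unmatched rows get NULL for the other side's columns.
Matching on v.vid = t.vid. A NULL in a compared column never satisfies the condition.
- v (vid=4) pairs with 1 row(s) of t.
- v (vid=NULL) has no partner → padded with NULL.
- v (vid=4) pairs with 1 row(s) of t.
- v (vid=6) has no partner → padded with NULL.
- v (vid=5) pairs with 2 row(s) of t.
- plus 2 unmatched t row(s), each kept with NULL v columns.
Total: 4 matched + 4 padded = 8 rows.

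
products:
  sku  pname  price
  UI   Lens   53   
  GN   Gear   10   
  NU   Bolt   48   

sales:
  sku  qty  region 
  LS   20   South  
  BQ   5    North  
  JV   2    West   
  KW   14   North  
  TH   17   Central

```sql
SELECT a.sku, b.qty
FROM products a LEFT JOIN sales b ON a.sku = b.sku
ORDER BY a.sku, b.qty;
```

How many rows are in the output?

LEFT JOIN keeps every row from `products`; unmatched rows get NULL for `sales`'s columns.
Matching on a.sku = b.sku.
Matched pairs: 0; unmatched a rows kept: 3.
Total: 0 matched + 3 padded = 3 rows.

3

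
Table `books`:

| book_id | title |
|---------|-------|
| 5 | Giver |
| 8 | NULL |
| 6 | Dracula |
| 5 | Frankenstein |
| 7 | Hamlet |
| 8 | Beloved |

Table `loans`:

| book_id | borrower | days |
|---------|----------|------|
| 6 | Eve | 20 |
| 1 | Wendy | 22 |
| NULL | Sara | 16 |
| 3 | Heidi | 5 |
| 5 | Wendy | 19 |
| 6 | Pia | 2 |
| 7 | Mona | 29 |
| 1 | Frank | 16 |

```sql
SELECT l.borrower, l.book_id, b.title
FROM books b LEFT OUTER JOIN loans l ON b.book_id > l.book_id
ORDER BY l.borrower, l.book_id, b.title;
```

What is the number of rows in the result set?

30

LEFT JOIN keeps every row from `books`; unmatched rows get NULL for `loans`'s columns.
Matching on b.book_id > l.book_id. A NULL in a compared column never satisfies the condition.
Matched pairs: 30; unmatched b rows kept: 0.
Total: 30 rows.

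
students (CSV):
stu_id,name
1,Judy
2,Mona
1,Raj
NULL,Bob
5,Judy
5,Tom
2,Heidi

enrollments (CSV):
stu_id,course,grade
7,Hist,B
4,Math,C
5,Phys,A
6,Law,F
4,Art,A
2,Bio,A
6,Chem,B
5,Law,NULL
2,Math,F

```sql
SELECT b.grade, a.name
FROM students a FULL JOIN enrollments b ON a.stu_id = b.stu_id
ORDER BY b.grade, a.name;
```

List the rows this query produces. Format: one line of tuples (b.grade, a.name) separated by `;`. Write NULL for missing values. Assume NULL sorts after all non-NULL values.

(A, Heidi); (A, Judy); (A, Mona); (A, Tom); (A, NULL); (B, NULL); (B, NULL); (C, NULL); (F, Heidi); (F, Mona); (F, NULL); (NULL, Bob); (NULL, Judy); (NULL, Judy); (NULL, Raj); (NULL, Tom)

FULL OUTER JOIN keeps every row from both sides; unmatched rows get NULL for the other side's columns.
Matching on a.stu_id = b.stu_id. A NULL in a compared column never satisfies the condition.
- a (stu_id=1) has no partner → padded with NULL.
- a (stu_id=2) pairs with 2 row(s) of b.
- a (stu_id=1) has no partner → padded with NULL.
- a (stu_id=NULL) has no partner → padded with NULL.
- a (stu_id=5) pairs with 2 row(s) of b.
- a (stu_id=5) pairs with 2 row(s) of b.
- a (stu_id=2) pairs with 2 row(s) of b.
- 5 b row(s) had no a match → kept, a columns NULL.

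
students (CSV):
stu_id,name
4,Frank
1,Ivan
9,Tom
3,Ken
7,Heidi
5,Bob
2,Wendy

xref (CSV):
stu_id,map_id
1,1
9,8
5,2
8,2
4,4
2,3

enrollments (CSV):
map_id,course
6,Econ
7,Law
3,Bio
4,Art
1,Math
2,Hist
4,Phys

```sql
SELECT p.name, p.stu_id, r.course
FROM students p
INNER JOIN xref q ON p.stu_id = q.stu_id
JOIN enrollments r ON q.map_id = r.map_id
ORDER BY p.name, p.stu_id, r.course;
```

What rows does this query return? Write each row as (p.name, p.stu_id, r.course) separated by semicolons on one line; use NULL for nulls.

(Bob, 5, Hist); (Frank, 4, Art); (Frank, 4, Phys); (Ivan, 1, Math); (Wendy, 2, Bio)

Step 1 — p INNER JOIN q on stu_id → 5 row(s).
Then INNER JOIN `enrollments r` on map_id: keep only rows whose q.map_id appears in r.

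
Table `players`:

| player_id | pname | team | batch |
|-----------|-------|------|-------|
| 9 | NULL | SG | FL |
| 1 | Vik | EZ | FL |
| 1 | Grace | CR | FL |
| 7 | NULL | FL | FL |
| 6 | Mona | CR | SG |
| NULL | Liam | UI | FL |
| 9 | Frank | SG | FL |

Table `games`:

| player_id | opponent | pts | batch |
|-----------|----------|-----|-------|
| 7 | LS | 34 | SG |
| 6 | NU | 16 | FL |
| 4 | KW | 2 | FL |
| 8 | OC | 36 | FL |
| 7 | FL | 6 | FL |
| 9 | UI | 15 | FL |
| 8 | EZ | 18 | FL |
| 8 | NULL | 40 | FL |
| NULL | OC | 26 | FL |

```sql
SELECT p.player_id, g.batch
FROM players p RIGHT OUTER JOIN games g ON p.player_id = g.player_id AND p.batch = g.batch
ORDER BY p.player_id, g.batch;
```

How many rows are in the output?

10

RIGHT JOIN keeps every row from `games`; unmatched rows get NULL for `players`'s columns.
Matching on p.player_id = g.player_id AND p.batch = g.batch. A NULL in a compared column never satisfies the condition.
- p row (player_id=9, batch=FL): matches 1 g row(s) → 1 output row(s).
- p row (player_id=1, batch=FL): no match.
- p row (player_id=1, batch=FL): no match.
- p row (player_id=7, batch=FL): matches 1 g row(s) → 1 output row(s).
- p row (player_id=6, batch=SG): no match.
- p row (player_id=NULL, batch=FL): no match.
- p row (player_id=9, batch=FL): matches 1 g row(s) → 1 output row(s).
- 7 g row(s) had no p match → kept, p columns NULL.
Total: 3 matched + 7 padded = 10 rows.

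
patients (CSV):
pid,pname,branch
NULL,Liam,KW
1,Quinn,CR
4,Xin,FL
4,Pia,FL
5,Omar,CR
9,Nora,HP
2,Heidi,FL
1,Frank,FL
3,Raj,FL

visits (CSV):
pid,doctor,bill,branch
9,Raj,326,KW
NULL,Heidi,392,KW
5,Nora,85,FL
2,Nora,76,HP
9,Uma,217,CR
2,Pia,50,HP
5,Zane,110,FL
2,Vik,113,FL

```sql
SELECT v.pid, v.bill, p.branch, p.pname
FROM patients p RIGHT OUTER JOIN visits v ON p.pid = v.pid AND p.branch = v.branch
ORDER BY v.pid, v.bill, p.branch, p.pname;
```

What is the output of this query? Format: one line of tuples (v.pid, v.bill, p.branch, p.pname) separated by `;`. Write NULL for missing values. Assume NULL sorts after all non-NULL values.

(2, 50, NULL, NULL); (2, 76, NULL, NULL); (2, 113, FL, Heidi); (5, 85, NULL, NULL); (5, 110, NULL, NULL); (9, 217, NULL, NULL); (9, 326, NULL, NULL); (NULL, 392, NULL, NULL)

RIGHT JOIN keeps every row from `visits`; unmatched rows get NULL for `patients`'s columns.
Matching on p.pid = v.pid AND p.branch = v.branch. A NULL in a compared column never satisfies the condition.
Matched pairs: 1; unmatched v rows kept: 7.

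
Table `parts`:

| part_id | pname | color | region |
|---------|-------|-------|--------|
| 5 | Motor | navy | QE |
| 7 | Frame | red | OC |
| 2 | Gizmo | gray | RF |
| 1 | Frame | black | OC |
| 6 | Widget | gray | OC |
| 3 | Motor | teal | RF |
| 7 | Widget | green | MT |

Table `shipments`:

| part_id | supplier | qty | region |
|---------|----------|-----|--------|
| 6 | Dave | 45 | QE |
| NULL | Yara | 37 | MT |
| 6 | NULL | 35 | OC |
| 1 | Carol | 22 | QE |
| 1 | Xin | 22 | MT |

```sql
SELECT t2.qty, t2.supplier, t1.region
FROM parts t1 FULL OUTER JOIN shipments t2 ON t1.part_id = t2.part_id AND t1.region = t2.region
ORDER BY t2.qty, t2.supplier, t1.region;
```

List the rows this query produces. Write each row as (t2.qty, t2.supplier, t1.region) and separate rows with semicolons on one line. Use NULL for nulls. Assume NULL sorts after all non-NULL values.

(22, Carol, NULL); (22, Xin, NULL); (35, NULL, OC); (37, Yara, NULL); (45, Dave, NULL); (NULL, NULL, MT); (NULL, NULL, OC); (NULL, NULL, OC); (NULL, NULL, QE); (NULL, NULL, RF); (NULL, NULL, RF)

FULL OUTER JOIN keeps every row from both sides; unmatched rows get NULL for the other side's columns.
Matching on t1.part_id = t2.part_id AND t1.region = t2.region. A NULL in a compared column never satisfies the condition.
- part_id=5, region=QE: no t2 row matches, row kept with t2 columns NULL.
- part_id=7, region=OC: no t2 row matches, row kept with t2 columns NULL.
- part_id=2, region=RF: no t2 row matches, row kept with t2 columns NULL.
- part_id=1, region=OC: no t2 row matches, row kept with t2 columns NULL.
- part_id=6, region=OC: 1 matching t2 row(s), so 1 row(s) emitted.
- part_id=3, region=RF: no t2 row matches, row kept with t2 columns NULL.
- part_id=7, region=MT: no t2 row matches, row kept with t2 columns NULL.
- plus 4 unmatched t2 row(s), each kept with NULL t1 columns.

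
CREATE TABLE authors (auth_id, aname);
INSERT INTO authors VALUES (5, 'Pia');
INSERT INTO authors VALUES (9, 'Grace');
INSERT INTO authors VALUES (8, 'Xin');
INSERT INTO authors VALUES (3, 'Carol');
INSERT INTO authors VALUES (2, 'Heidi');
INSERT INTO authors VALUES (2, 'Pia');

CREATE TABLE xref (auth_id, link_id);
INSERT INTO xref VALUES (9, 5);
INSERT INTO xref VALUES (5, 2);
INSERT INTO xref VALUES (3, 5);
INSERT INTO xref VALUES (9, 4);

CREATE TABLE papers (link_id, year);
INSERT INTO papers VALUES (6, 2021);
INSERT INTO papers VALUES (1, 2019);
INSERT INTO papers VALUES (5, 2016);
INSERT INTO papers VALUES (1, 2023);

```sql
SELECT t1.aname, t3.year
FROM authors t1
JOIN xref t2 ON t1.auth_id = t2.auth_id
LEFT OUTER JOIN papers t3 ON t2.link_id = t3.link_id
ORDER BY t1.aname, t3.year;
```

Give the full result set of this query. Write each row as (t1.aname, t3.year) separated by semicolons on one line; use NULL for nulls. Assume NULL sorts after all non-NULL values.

Step 1 — t1 INNER JOIN t2 on auth_id → 4 row(s).
Then LEFT JOIN `papers t3` on link_id: each of those 4 rows is kept; rows whose t2.link_id has no match in t3 get NULL for t3's columns.

(Carol, 2016); (Grace, 2016); (Grace, NULL); (Pia, NULL)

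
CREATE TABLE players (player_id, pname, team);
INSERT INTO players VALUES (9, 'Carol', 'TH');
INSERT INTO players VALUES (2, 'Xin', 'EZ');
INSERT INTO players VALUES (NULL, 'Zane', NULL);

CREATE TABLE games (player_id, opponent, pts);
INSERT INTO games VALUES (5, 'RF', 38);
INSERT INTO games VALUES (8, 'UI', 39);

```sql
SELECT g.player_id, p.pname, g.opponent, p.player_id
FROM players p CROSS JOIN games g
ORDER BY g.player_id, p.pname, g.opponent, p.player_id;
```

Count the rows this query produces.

6

CROSS JOIN pairs every row of `players` with every row of `games`: 3 × 2 = 6 rows.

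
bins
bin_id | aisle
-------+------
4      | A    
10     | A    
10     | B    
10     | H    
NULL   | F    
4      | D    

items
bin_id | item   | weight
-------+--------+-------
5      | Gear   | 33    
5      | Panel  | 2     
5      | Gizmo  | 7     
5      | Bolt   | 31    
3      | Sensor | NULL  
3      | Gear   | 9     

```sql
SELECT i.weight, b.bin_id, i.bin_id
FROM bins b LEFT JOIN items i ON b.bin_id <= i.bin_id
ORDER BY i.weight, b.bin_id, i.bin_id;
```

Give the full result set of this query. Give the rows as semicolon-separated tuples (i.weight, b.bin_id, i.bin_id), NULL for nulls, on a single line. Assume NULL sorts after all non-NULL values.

LEFT JOIN keeps every row from `bins`; unmatched rows get NULL for `items`'s columns.
Matching on b.bin_id <= i.bin_id. A NULL in a compared column never satisfies the condition.
- bin_id=4: 4 matching i row(s), so 4 row(s) emitted.
- bin_id=10: no i row matches, row kept with i columns NULL.
- bin_id=10: no i row matches, row kept with i columns NULL.
- bin_id=10: no i row matches, row kept with i columns NULL.
- bin_id=NULL: no i row matches, row kept with i columns NULL.
- bin_id=4: 4 matching i row(s), so 4 row(s) emitted.

(2, 4, 5); (2, 4, 5); (7, 4, 5); (7, 4, 5); (31, 4, 5); (31, 4, 5); (33, 4, 5); (33, 4, 5); (NULL, 10, NULL); (NULL, 10, NULL); (NULL, 10, NULL); (NULL, NULL, NULL)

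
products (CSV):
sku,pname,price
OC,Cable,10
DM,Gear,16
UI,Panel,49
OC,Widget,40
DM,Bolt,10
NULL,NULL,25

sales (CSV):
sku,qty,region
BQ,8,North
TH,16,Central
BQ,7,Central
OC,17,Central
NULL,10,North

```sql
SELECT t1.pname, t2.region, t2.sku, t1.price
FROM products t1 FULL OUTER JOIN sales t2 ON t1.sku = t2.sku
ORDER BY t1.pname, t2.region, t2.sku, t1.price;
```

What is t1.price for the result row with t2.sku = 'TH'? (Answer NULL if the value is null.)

FULL OUTER JOIN keeps every row from both sides; unmatched rows get NULL for the other side's columns.
Matching on t1.sku = t2.sku. A NULL in a compared column never satisfies the condition.
Matched pairs: 2; unmatched t1 rows kept: 4; unmatched t2 rows kept: 4.

NULL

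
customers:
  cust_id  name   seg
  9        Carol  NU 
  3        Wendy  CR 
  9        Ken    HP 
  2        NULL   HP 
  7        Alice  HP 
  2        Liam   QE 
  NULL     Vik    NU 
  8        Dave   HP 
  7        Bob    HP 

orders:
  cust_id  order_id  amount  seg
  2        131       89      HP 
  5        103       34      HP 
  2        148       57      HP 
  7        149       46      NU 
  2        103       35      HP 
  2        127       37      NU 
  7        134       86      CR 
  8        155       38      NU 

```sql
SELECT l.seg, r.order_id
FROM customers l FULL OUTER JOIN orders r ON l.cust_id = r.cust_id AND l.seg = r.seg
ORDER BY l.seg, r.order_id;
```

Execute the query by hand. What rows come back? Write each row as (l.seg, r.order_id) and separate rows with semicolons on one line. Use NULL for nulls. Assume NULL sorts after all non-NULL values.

(CR, NULL); (HP, 103); (HP, 131); (HP, 148); (HP, NULL); (HP, NULL); (HP, NULL); (HP, NULL); (NU, NULL); (NU, NULL); (QE, NULL); (NULL, 103); (NULL, 127); (NULL, 134); (NULL, 149); (NULL, 155)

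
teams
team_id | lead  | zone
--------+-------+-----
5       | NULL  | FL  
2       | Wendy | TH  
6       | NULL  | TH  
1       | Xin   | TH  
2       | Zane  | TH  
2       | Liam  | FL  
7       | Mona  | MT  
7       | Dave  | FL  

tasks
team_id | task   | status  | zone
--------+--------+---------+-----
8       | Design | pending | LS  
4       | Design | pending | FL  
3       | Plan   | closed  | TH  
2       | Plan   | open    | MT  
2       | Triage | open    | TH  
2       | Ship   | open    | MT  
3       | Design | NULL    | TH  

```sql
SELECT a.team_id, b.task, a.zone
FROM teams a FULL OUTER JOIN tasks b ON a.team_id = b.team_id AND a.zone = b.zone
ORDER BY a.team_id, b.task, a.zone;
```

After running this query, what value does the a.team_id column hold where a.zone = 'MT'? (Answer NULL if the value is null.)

FULL OUTER JOIN keeps every row from both sides; unmatched rows get NULL for the other side's columns.
Matching on a.team_id = b.team_id AND a.zone = b.zone.
- a row (team_id=5, zone=FL): no match → kept, b columns NULL.
- a row (team_id=2, zone=TH): matches 1 b row(s) → 1 output row(s).
- a row (team_id=6, zone=TH): no match → kept, b columns NULL.
- a row (team_id=1, zone=TH): no match → kept, b columns NULL.
- a row (team_id=2, zone=TH): matches 1 b row(s) → 1 output row(s).
- a row (team_id=2, zone=FL): no match → kept, b columns NULL.
- a row (team_id=7, zone=MT): no match → kept, b columns NULL.
- a row (team_id=7, zone=FL): no match → kept, b columns NULL.
- 6 b row(s) had no a match → kept, a columns NULL.

7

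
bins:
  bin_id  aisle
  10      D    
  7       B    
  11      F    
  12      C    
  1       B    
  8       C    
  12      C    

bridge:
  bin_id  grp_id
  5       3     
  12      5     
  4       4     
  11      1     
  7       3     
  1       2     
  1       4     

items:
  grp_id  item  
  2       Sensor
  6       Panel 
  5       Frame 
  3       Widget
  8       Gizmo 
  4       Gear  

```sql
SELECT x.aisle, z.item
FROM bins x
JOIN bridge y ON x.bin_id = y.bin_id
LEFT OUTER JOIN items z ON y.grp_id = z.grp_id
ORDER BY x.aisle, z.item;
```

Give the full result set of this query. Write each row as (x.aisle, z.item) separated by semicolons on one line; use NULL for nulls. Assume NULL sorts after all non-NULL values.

Step 1 — x INNER JOIN y on bin_id → 6 row(s).
Then LEFT JOIN `items z` on grp_id: each of those 6 rows is kept; rows whose y.grp_id has no match in z get NULL for z's columns.

(B, Gear); (B, Sensor); (B, Widget); (C, Frame); (C, Frame); (F, NULL)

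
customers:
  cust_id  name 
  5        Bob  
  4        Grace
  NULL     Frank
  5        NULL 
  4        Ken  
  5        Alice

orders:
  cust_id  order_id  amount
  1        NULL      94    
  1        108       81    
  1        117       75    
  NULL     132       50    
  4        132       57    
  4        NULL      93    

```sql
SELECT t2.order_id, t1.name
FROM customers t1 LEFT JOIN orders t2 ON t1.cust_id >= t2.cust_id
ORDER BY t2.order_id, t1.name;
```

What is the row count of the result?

26

LEFT JOIN keeps every row from `customers`; unmatched rows get NULL for `orders`'s columns.
Matching on t1.cust_id >= t2.cust_id. A NULL in a compared column never satisfies the condition.
Matched pairs: 25; unmatched t1 rows kept: 1.
Total: 25 matched + 1 padded = 26 rows.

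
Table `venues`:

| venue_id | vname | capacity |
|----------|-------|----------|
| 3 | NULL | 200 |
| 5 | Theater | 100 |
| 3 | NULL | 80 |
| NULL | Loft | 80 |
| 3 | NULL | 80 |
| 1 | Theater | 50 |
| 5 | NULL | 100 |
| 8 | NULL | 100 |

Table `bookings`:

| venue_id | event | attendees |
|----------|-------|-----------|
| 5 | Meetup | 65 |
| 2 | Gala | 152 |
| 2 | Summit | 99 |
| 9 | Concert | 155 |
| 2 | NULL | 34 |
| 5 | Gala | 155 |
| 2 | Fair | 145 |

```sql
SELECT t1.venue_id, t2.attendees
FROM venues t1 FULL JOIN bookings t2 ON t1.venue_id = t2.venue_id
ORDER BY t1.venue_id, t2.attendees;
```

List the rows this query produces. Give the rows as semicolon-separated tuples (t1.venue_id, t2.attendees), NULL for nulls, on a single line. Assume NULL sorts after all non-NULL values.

FULL OUTER JOIN keeps every row from both sides; unmatched rows get NULL for the other side's columns.
Matching on t1.venue_id = t2.venue_id. A NULL in a compared column never satisfies the condition.
- t1 (venue_id=3) has no partner → padded with NULL.
- t1 (venue_id=5) pairs with 2 row(s) of t2.
- t1 (venue_id=3) has no partner → padded with NULL.
- t1 (venue_id=NULL) has no partner → padded with NULL.
- t1 (venue_id=3) has no partner → padded with NULL.
- t1 (venue_id=1) has no partner → padded with NULL.
- t1 (venue_id=5) pairs with 2 row(s) of t2.
- t1 (venue_id=8) has no partner → padded with NULL.
- plus 5 unmatched t2 row(s), each kept with NULL t1 columns.

(1, NULL); (3, NULL); (3, NULL); (3, NULL); (5, 65); (5, 65); (5, 155); (5, 155); (8, NULL); (NULL, 34); (NULL, 99); (NULL, 145); (NULL, 152); (NULL, 155); (NULL, NULL)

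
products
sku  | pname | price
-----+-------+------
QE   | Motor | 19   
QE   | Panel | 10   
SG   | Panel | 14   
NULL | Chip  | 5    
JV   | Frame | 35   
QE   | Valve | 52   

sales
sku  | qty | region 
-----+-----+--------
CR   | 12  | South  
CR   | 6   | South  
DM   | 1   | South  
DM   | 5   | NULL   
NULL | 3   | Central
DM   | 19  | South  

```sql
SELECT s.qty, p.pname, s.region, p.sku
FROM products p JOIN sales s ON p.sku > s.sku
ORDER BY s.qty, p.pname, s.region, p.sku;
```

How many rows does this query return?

INNER JOIN keeps only pairs where the ON condition holds.
Matching on p.sku > s.sku. A NULL in a compared column never satisfies the condition.
- p (sku=QE) pairs with 5 row(s) of s.
- p (sku=QE) pairs with 5 row(s) of s.
- p (sku=SG) pairs with 5 row(s) of s.
- p (sku=NULL) has no partner → excluded.
- p (sku=JV) pairs with 5 row(s) of s.
- p (sku=QE) pairs with 5 row(s) of s.
Total: 25 rows.

25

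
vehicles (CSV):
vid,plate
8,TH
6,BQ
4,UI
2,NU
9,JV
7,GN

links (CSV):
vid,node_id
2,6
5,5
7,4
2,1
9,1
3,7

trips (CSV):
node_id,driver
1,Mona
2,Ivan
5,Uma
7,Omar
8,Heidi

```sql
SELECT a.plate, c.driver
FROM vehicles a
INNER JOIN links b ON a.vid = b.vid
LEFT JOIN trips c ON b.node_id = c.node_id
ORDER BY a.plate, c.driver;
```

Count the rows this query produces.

Evaluate left to right. First `vehicles a INNER JOIN links b` on vid: 4 row(s).
Then LEFT JOIN `trips c` on node_id: each of those 4 rows is kept; rows whose b.node_id has no match in c get NULL for c's columns.
Result: 4 row(s).

4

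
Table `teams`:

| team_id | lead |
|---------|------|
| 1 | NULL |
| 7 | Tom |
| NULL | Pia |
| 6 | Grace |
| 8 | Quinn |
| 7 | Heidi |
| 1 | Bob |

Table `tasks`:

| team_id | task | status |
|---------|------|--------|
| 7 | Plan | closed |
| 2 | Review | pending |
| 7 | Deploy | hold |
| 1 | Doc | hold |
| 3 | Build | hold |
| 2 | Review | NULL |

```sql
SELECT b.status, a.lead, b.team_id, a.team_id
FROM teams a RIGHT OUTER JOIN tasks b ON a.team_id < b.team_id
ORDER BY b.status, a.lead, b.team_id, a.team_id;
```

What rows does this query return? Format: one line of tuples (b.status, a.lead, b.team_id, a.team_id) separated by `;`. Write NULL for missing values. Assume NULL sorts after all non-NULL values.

RIGHT JOIN keeps every row from `tasks`; unmatched rows get NULL for `teams`'s columns.
Matching on a.team_id < b.team_id. A NULL in a compared column never satisfies the condition.
- a (team_id=1) pairs with 5 row(s) of b.
- a (team_id=7) has no partner in b.
- a (team_id=NULL) has no partner in b.
- a (team_id=6) pairs with 2 row(s) of b.
- a (team_id=8) has no partner in b.
- a (team_id=7) has no partner in b.
- a (team_id=1) pairs with 5 row(s) of b.
- 1 b row(s) had no a match → kept, a columns NULL.

(closed, Bob, 7, 1); (closed, Grace, 7, 6); (closed, NULL, 7, 1); (hold, Bob, 3, 1); (hold, Bob, 7, 1); (hold, Grace, 7, 6); (hold, NULL, 1, NULL); (hold, NULL, 3, 1); (hold, NULL, 7, 1); (pending, Bob, 2, 1); (pending, NULL, 2, 1); (NULL, Bob, 2, 1); (NULL, NULL, 2, 1)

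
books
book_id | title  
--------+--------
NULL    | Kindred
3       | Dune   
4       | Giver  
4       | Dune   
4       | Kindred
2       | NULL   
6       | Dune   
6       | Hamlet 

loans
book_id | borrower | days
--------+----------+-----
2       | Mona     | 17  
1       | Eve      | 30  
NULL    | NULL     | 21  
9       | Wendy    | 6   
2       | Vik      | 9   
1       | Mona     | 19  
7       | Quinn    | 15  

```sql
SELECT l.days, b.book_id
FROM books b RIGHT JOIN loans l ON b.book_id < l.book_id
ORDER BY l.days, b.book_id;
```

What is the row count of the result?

19

RIGHT JOIN keeps every row from `loans`; unmatched rows get NULL for `books`'s columns.
Matching on b.book_id < l.book_id. A NULL in a compared column never satisfies the condition.
Matched pairs: 14; unmatched l rows kept: 5.
Total: 14 matched + 5 padded = 19 rows.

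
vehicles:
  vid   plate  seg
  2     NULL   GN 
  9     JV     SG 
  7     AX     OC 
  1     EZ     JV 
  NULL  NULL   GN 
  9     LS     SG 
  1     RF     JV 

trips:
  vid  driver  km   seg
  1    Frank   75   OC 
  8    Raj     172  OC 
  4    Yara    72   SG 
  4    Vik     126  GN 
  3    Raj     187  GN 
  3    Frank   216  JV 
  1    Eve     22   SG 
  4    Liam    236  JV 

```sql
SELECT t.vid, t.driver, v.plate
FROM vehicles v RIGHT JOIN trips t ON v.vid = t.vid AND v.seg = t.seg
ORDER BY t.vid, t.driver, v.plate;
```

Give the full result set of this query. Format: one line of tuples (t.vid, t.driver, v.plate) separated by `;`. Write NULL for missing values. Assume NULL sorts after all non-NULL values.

RIGHT JOIN keeps every row from `trips`; unmatched rows get NULL for `vehicles`'s columns.
Matching on v.vid = t.vid AND v.seg = t.seg. A NULL in a compared column never satisfies the condition.
- vid=2, seg=GN: no matching t row.
- vid=9, seg=SG: no matching t row.
- vid=7, seg=OC: no matching t row.
- vid=1, seg=JV: no matching t row.
- vid=NULL, seg=GN: no matching t row.
- vid=9, seg=SG: no matching t row.
- vid=1, seg=JV: no matching t row.
- 8 row(s) from t found no v partner → padded with NULL.
After projecting and ordering:
t.vid | t.driver | v.plate
1 | Eve | NULL
1 | Frank | NULL
3 | Frank | NULL
3 | Raj | NULL
4 | Liam | NULL
4 | Vik | NULL
4 | Yara | NULL
8 | Raj | NULL

(1, Eve, NULL); (1, Frank, NULL); (3, Frank, NULL); (3, Raj, NULL); (4, Liam, NULL); (4, Vik, NULL); (4, Yara, NULL); (8, Raj, NULL)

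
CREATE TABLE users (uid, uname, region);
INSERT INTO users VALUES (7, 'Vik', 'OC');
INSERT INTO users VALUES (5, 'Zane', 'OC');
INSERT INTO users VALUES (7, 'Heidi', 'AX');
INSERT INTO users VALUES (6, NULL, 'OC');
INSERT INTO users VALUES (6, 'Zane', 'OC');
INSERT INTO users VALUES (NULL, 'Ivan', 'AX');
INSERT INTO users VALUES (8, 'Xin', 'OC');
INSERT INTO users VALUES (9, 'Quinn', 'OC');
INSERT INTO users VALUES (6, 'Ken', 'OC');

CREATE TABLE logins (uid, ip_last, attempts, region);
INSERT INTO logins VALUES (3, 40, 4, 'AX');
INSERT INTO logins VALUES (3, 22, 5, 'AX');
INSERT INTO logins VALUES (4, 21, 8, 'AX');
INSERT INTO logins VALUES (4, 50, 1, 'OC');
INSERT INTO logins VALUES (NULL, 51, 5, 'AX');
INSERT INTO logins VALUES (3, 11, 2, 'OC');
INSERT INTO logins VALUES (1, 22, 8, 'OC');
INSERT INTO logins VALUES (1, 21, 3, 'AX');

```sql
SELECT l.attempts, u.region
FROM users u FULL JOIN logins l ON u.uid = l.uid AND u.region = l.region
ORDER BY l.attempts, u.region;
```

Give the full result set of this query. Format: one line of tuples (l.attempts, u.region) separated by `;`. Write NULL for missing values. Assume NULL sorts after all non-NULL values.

(1, NULL); (2, NULL); (3, NULL); (4, NULL); (5, NULL); (5, NULL); (8, NULL); (8, NULL); (NULL, AX); (NULL, AX); (NULL, OC); (NULL, OC); (NULL, OC); (NULL, OC); (NULL, OC); (NULL, OC); (NULL, OC)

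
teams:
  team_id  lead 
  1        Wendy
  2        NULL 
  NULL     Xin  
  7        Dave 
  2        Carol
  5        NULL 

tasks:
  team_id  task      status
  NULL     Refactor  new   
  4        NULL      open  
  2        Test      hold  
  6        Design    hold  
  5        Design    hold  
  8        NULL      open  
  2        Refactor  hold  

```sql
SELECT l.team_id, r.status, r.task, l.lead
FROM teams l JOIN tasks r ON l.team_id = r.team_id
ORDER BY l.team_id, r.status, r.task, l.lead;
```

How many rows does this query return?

5

INNER JOIN keeps only pairs where the ON condition holds.
Matching on l.team_id = r.team_id. A NULL in a compared column never satisfies the condition.
- l[0] team_id=1 → no match; dropped.
- l[1] team_id=2 → 2 match(es) in r → 2 row(s).
- l[2] team_id=NULL → no match; dropped.
- l[3] team_id=7 → no match; dropped.
- l[4] team_id=2 → 2 match(es) in r → 2 row(s).
- l[5] team_id=5 → 1 match(es) in r → 1 row(s).
Total: 5 rows.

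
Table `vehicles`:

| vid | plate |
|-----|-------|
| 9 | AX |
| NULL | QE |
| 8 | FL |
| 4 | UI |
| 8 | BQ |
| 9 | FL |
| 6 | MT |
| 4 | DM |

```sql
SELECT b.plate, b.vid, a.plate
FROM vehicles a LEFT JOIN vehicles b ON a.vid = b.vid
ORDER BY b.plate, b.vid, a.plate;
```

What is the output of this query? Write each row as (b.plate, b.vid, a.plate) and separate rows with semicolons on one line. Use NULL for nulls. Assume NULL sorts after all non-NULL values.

LEFT JOIN keeps every row from `vehicles a`; unmatched rows get NULL for `vehicles b`'s columns.
Matching on a.vid = b.vid. A NULL in a compared column never satisfies the condition.
- vid=9: 2 matching b row(s), so 2 row(s) emitted.
- vid=NULL: no b row matches, row kept with b columns NULL.
- vid=8: 2 matching b row(s), so 2 row(s) emitted.
- vid=4: 2 matching b row(s), so 2 row(s) emitted.
- vid=8: 2 matching b row(s), so 2 row(s) emitted.
- vid=9: 2 matching b row(s), so 2 row(s) emitted.
- vid=6: 1 matching b row(s), so 1 row(s) emitted.
- vid=4: 2 matching b row(s), so 2 row(s) emitted.

(AX, 9, AX); (AX, 9, FL); (BQ, 8, BQ); (BQ, 8, FL); (DM, 4, DM); (DM, 4, UI); (FL, 8, BQ); (FL, 8, FL); (FL, 9, AX); (FL, 9, FL); (MT, 6, MT); (UI, 4, DM); (UI, 4, UI); (NULL, NULL, QE)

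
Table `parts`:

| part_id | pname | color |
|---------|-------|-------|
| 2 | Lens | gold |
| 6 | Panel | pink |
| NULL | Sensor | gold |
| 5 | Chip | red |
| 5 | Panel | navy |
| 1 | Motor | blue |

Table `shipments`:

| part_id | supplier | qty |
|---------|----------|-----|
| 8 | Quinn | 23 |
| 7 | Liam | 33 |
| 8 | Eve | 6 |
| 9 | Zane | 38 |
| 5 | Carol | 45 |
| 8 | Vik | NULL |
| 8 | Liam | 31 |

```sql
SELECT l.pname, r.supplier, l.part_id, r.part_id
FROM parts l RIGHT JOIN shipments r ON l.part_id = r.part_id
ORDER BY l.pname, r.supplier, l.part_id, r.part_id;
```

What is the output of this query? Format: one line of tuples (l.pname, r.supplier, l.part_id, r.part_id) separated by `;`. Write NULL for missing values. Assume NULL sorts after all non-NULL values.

(Chip, Carol, 5, 5); (Panel, Carol, 5, 5); (NULL, Eve, NULL, 8); (NULL, Liam, NULL, 7); (NULL, Liam, NULL, 8); (NULL, Quinn, NULL, 8); (NULL, Vik, NULL, 8); (NULL, Zane, NULL, 9)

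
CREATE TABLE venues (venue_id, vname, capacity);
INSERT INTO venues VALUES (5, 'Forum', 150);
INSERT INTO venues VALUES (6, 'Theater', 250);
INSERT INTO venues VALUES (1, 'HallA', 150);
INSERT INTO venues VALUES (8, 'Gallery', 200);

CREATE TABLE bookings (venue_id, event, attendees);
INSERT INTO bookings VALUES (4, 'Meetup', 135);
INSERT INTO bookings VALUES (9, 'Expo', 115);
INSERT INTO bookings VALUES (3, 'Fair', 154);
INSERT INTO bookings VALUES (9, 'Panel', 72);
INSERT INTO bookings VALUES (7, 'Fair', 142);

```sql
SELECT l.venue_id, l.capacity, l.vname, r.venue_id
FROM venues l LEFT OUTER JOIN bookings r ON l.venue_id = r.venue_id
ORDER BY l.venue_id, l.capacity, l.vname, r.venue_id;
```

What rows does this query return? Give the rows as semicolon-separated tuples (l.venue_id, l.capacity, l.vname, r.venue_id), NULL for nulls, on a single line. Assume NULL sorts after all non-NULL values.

LEFT JOIN keeps every row from `venues`; unmatched rows get NULL for `bookings`'s columns.
Matching on l.venue_id = r.venue_id.
- l[0] venue_id=5 → no match; kept with NULLs on the r side.
- l[1] venue_id=6 → no match; kept with NULLs on the r side.
- l[2] venue_id=1 → no match; kept with NULLs on the r side.
- l[3] venue_id=8 → no match; kept with NULLs on the r side.
After projecting and ordering:
l.venue_id | l.capacity | l.vname | r.venue_id
1 | 150 | HallA | NULL
5 | 150 | Forum | NULL
6 | 250 | Theater | NULL
8 | 200 | Gallery | NULL

(1, 150, HallA, NULL); (5, 150, Forum, NULL); (6, 250, Theater, NULL); (8, 200, Gallery, NULL)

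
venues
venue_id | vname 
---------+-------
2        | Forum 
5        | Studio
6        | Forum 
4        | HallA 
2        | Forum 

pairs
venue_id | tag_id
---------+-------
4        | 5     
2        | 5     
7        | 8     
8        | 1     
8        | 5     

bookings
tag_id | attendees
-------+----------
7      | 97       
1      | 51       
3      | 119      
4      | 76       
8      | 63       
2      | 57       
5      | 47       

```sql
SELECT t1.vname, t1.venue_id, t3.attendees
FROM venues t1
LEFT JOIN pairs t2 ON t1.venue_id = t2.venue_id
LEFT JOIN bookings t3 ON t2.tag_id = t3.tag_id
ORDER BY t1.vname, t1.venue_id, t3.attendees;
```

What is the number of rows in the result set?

Step 1 — t1 LEFT JOIN t2 on venue_id → 5 row(s).
Then LEFT JOIN `bookings t3` on tag_id: each of those 5 rows is kept; rows whose t2.tag_id has no match in t3 get NULL for t3's columns.
Result: 5 row(s).

5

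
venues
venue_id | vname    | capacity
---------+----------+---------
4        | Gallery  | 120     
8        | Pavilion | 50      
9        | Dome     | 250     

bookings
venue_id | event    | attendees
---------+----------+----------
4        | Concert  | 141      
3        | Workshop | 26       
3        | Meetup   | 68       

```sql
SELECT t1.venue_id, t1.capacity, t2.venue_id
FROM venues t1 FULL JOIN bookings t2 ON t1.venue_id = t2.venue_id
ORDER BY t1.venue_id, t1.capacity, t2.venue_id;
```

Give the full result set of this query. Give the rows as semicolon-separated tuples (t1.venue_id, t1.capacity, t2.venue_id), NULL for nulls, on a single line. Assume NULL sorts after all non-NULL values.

(4, 120, 4); (8, 50, NULL); (9, 250, NULL); (NULL, NULL, 3); (NULL, NULL, 3)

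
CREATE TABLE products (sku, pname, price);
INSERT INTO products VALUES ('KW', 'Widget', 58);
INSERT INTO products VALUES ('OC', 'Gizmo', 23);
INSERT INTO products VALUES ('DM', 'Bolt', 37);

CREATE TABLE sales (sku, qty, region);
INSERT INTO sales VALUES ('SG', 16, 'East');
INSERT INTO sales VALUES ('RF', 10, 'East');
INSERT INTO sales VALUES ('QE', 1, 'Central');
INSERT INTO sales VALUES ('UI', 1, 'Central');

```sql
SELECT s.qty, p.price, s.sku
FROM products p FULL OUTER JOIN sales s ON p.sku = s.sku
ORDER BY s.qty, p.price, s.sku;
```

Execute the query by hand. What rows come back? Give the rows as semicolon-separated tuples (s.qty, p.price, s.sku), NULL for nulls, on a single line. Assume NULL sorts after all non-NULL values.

FULL OUTER JOIN keeps every row from both sides; unmatched rows get NULL for the other side's columns.
Matching on p.sku = s.sku.
Matched pairs: 0; unmatched p rows kept: 3; unmatched s rows kept: 4.

(1, NULL, QE); (1, NULL, UI); (10, NULL, RF); (16, NULL, SG); (NULL, 23, NULL); (NULL, 37, NULL); (NULL, 58, NULL)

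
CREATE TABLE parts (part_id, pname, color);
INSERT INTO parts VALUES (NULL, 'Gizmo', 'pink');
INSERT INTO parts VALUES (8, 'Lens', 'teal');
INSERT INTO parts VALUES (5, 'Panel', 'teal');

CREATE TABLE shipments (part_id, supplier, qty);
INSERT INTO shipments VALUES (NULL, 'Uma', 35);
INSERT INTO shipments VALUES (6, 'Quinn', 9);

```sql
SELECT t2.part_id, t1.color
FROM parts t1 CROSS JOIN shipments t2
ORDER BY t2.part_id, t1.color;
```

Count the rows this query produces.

6

CROSS JOIN pairs every row of `parts` with every row of `shipments`: 3 × 2 = 6 rows.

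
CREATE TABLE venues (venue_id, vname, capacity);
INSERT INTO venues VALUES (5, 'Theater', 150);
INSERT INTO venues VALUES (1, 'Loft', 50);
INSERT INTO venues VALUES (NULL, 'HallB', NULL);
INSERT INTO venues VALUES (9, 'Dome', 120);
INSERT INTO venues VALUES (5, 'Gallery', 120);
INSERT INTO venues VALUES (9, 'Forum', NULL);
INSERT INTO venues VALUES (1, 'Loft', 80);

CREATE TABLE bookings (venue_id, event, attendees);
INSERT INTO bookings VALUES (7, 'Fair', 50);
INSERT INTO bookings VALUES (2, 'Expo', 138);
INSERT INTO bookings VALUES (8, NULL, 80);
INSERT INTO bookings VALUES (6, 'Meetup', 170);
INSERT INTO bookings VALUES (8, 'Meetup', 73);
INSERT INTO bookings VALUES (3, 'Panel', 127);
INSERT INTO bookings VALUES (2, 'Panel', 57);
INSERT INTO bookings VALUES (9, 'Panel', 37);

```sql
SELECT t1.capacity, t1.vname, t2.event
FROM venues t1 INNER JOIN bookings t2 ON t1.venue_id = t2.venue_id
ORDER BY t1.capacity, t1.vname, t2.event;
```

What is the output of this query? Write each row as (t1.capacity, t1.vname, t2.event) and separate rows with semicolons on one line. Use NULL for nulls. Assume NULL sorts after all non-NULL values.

(120, Dome, Panel); (NULL, Forum, Panel)

INNER JOIN keeps only pairs where the ON condition holds.
Matching on t1.venue_id = t2.venue_id. A NULL in a compared column never satisfies the condition.
Matched pairs: 2.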